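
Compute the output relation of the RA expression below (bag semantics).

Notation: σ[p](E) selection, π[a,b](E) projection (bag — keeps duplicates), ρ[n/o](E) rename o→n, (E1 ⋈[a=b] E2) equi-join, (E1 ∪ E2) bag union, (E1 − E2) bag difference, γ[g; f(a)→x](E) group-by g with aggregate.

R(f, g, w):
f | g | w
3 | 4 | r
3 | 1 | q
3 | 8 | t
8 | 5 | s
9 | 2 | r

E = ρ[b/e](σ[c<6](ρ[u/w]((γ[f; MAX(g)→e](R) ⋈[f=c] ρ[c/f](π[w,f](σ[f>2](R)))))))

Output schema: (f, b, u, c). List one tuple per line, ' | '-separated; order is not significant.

Stepwise |·|:
  R → 5
  γ[f; MAX(g)→e](R) → 3
  R → 5
  σ[f>2](R) → 5
  π[w,f](σ[f>2](R)) → 5
  ρ[c/f](π[w,f](σ[f>2](R))) → 5
  (γ[f; MAX(g)→e](R) ⋈[f=c] ρ[c/f](π[w,f](σ[f>2](R)))) → 5
  ρ[u/w]((γ[f; MAX(g)→e](R) ⋈[f=c] ρ[c/f](π[w,f](σ[f>2](R))))) → 5
  σ[c<6](ρ[u/w]((γ[f; MAX(g)→e](R) ⋈[f=c] ρ[c/f](π[w,f](σ[f>2](R)))))) → 3
  ρ[b/e](σ[c<6](ρ[u/w]((γ[f; MAX(g)→e](R) ⋈[f=c] ρ[c/f](π[w,f](σ[f>2](R))))))) → 3

== RESULT ==
f | b | u | c
3 | 8 | q | 3
3 | 8 | r | 3
3 | 8 | t | 3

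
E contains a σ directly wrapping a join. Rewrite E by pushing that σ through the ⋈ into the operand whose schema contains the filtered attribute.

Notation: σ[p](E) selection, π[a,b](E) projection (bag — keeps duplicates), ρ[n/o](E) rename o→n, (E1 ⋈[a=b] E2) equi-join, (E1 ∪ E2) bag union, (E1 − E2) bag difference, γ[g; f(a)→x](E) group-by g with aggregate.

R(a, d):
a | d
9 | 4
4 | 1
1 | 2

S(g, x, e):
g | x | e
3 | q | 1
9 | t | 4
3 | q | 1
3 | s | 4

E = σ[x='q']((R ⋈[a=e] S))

σ filters on x, owned by the right side.
E' = (R ⋈[a=e] σ[x='q'](S))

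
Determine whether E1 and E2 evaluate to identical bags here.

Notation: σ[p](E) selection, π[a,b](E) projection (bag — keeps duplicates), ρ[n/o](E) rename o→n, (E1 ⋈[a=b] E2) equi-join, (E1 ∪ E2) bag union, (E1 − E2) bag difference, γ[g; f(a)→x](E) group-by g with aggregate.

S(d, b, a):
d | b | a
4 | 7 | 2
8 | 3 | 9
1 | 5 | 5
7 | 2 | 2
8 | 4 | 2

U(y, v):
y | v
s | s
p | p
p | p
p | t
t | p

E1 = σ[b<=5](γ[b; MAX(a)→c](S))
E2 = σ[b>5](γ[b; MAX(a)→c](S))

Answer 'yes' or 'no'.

E1 subexpression sizes:
  S → 5
  γ[b; MAX(a)→c](S) → 5
  σ[b<=5](γ[b; MAX(a)→c](S)) → 4
E2 subexpression sizes:
  S → 5
  γ[b; MAX(a)→c](S) → 5
  σ[b>5](γ[b; MAX(a)→c](S)) → 1

E1 result:
b | c
2 | 2
3 | 9
4 | 2
5 | 5
E2 result:
b | c
7 | 2
Witness: (5, 5) appears 1× in E1 but 0× in E2.

no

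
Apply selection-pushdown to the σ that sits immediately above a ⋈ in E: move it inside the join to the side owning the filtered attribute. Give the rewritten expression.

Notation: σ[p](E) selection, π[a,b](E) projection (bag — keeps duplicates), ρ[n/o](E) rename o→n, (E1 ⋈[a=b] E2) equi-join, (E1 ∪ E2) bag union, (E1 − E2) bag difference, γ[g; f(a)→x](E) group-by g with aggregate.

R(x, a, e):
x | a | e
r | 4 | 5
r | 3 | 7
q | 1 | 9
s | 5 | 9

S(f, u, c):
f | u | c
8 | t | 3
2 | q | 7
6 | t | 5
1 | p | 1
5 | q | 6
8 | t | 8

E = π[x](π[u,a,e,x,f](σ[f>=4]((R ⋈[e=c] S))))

σ filters on f, owned by the right side.
E' = π[x](π[u,a,e,x,f]((R ⋈[e=c] σ[f>=4](S))))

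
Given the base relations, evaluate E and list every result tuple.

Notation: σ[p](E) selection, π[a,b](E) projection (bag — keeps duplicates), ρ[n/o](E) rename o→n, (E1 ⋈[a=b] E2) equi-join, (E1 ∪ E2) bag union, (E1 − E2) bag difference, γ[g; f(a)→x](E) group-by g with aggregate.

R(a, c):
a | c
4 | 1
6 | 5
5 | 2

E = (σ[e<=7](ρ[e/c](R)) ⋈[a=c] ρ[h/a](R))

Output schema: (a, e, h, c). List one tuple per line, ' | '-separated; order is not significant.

Per-node cardinality:
  R → 3
  ρ[e/c](R) → 3
  σ[e<=7](ρ[e/c](R)) → 3
  R → 3
  ρ[h/a](R) → 3
  (σ[e<=7](ρ[e/c](R)) ⋈[a=c] ρ[h/a](R)) → 1

== RESULT ==
a | e | h | c
5 | 2 | 6 | 5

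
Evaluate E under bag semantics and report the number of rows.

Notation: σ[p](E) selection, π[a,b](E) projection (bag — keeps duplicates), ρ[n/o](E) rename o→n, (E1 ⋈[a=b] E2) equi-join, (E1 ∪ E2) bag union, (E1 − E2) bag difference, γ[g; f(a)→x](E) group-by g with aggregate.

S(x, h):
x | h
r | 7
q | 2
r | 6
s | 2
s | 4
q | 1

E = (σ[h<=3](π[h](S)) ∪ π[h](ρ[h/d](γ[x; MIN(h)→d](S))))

Subexpression sizes:
  S → 6
  π[h](S) → 6
  σ[h<=3](π[h](S)) → 3
  S → 6
  γ[x; MIN(h)→d](S) → 3
  ρ[h/d](γ[x; MIN(h)→d](S)) → 3
  π[h](ρ[h/d](γ[x; MIN(h)→d](S))) → 3
  (σ[h<=3](π[h](S)) ∪ π[h](ρ[h/d](γ[x; MIN(h)→d](S)))) → 6

|E| = 6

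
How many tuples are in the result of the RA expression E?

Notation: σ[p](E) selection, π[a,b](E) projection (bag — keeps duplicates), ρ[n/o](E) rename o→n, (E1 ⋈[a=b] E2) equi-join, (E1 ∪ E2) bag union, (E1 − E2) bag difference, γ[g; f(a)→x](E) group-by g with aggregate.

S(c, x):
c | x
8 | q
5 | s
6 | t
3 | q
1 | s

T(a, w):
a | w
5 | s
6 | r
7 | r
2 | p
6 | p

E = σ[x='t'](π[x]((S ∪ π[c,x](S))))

Subexpression sizes:
  S → 5
  S → 5
  π[c,x](S) → 5
  (S ∪ π[c,x](S)) → 10
  π[x]((S ∪ π[c,x](S))) → 10
  σ[x='t'](π[x]((S ∪ π[c,x](S)))) → 2

|E| = 2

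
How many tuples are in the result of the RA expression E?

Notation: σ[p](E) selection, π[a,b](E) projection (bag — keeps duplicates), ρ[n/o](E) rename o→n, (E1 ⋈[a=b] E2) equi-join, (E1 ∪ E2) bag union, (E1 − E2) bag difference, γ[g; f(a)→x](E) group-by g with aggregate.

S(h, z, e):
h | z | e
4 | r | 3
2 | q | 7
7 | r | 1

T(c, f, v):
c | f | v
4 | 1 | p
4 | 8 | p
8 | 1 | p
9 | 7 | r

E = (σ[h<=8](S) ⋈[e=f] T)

Stepwise |·|:
  S → 3
  σ[h<=8](S) → 3
  T → 4
  (σ[h<=8](S) ⋈[e=f] T) → 3

|E| = 3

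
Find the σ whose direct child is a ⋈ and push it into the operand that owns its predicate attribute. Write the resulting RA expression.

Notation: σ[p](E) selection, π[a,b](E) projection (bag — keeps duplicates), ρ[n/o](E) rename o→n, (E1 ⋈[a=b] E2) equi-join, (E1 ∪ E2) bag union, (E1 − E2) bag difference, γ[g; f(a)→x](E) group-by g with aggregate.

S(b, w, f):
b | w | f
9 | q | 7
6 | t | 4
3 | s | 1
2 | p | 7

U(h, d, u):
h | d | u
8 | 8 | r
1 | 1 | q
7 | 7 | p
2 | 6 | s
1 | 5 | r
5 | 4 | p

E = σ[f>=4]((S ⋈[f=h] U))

σ filters on f, owned by the left side.
E' = (σ[f>=4](S) ⋈[f=h] U)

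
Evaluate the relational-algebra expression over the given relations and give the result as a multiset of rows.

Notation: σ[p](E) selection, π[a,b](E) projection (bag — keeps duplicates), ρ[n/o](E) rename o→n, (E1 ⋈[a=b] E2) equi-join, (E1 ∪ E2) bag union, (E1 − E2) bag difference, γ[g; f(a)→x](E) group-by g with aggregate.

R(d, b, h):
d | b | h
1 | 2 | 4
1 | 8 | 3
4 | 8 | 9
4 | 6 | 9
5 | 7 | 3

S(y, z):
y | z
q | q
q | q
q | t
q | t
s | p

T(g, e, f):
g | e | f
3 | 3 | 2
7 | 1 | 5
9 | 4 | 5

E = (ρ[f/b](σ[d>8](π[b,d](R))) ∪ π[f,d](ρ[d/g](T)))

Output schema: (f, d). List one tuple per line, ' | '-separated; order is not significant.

Per-node cardinality:
  R → 5
  π[b,d](R) → 5
  σ[d>8](π[b,d](R)) → 0
  ρ[f/b](σ[d>8](π[b,d](R))) → 0
  T → 3
  ρ[d/g](T) → 3
  π[f,d](ρ[d/g](T)) → 3
  (ρ[f/b](σ[d>8](π[b,d](R))) ∪ π[f,d](ρ[d/g](T))) → 3

== RESULT ==
f | d
2 | 3
5 | 7
5 | 9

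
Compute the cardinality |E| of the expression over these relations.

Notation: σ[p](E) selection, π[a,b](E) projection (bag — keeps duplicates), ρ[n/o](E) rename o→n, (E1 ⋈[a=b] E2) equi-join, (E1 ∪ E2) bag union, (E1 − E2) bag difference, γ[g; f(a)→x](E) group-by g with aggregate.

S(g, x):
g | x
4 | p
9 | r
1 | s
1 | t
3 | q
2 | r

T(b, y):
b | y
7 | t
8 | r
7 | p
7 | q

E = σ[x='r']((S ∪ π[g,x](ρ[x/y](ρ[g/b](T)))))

Row counts bottom-up:
  S → 6
  T → 4
  ρ[g/b](T) → 4
  ρ[x/y](ρ[g/b](T)) → 4
  π[g,x](ρ[x/y](ρ[g/b](T))) → 4
  (S ∪ π[g,x](ρ[x/y](ρ[g/b](T)))) → 10
  σ[x='r']((S ∪ π[g,x](ρ[x/y](ρ[g/b](T))))) → 3

|E| = 3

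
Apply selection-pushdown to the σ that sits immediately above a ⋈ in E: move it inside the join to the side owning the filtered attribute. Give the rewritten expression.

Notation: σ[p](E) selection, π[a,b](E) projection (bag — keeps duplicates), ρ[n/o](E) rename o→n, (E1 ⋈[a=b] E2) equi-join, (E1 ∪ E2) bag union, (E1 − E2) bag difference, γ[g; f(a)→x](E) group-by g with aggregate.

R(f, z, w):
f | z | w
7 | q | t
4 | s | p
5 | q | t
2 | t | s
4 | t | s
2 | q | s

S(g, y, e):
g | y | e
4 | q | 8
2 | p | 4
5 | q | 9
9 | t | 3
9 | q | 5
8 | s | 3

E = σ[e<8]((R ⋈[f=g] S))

σ filters on e, owned by the right side.
E' = (R ⋈[f=g] σ[e<8](S))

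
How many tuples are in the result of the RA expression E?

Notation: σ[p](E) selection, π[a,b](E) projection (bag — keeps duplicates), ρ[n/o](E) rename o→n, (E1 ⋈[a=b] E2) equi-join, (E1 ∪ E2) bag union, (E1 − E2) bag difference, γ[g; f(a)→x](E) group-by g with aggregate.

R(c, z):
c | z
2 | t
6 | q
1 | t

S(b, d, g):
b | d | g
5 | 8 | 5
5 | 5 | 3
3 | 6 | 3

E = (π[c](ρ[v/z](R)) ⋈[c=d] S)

Stepwise |·|:
  R → 3
  ρ[v/z](R) → 3
  π[c](ρ[v/z](R)) → 3
  S → 3
  (π[c](ρ[v/z](R)) ⋈[c=d] S) → 1

|E| = 1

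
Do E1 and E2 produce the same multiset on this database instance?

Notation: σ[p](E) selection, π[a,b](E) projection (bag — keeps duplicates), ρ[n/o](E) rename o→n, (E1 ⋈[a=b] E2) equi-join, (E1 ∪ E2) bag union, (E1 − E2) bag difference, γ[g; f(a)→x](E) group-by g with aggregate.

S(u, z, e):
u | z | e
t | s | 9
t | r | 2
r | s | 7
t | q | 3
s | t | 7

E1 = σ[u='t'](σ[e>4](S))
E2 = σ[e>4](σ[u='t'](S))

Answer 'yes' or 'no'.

E1 row counts bottom-up:
  S → 5
  σ[e>4](S) → 3
  σ[u='t'](σ[e>4](S)) → 1
E2 row counts bottom-up:
  S → 5
  σ[u='t'](S) → 3
  σ[e>4](σ[u='t'](S)) → 1

E1 and E2 produce the same multiset:
u | z | e
t | s | 9

yes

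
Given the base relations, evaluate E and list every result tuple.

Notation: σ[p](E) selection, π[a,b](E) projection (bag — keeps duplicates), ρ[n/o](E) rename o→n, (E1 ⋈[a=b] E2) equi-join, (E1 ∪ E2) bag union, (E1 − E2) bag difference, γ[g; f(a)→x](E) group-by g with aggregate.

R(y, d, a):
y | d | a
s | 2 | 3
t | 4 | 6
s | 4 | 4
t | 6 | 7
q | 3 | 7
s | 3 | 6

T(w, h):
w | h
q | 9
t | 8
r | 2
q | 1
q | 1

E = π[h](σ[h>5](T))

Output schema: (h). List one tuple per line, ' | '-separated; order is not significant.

Per-node cardinality:
  T → 5
  σ[h>5](T) → 2
  π[h](σ[h>5](T)) → 2

== RESULT ==
h
8
9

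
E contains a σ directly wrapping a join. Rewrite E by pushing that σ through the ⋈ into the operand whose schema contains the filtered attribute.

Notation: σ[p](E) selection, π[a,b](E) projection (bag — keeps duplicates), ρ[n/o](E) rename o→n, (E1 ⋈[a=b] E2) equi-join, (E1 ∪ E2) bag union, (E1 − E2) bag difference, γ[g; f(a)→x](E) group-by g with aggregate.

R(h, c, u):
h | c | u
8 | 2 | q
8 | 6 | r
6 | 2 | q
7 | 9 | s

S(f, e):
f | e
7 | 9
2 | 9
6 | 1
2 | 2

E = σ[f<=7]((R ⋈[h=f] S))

σ filters on f, owned by the right side.
E' = (R ⋈[h=f] σ[f<=7](S))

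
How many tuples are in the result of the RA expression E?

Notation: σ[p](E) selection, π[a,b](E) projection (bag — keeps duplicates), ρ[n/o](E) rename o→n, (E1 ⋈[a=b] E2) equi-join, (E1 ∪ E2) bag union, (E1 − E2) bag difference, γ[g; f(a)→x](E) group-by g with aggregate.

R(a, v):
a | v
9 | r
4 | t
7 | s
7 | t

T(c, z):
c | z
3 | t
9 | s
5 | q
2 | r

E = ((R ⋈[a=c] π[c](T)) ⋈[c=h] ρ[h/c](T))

Per-node cardinality:
  R → 4
  T → 4
  π[c](T) → 4
  (R ⋈[a=c] π[c](T)) → 1
  T → 4
  ρ[h/c](T) → 4
  ((R ⋈[a=c] π[c](T)) ⋈[c=h] ρ[h/c](T)) → 1

|E| = 1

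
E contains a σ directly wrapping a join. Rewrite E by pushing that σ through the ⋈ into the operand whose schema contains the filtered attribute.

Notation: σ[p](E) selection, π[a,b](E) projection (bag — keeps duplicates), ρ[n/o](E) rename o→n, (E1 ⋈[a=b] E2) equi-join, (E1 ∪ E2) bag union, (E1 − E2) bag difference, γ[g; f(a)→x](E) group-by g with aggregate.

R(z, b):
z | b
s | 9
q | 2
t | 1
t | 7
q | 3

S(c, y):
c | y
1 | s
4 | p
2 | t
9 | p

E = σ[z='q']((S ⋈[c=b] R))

σ filters on z, owned by the right side.
E' = (S ⋈[c=b] σ[z='q'](R))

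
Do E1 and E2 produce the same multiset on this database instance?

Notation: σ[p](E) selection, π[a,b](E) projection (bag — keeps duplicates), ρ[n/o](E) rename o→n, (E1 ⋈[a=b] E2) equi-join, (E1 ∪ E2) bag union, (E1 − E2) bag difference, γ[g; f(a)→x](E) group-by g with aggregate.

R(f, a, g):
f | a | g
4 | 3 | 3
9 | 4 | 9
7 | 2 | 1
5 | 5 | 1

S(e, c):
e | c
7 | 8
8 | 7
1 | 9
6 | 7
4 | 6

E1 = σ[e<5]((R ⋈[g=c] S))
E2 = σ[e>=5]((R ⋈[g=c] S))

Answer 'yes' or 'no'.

E1 per-node cardinality:
  R → 4
  S → 5
  (R ⋈[g=c] S) → 1
  σ[e<5]((R ⋈[g=c] S)) → 1
E2 per-node cardinality:
  R → 4
  S → 5
  (R ⋈[g=c] S) → 1
  σ[e>=5]((R ⋈[g=c] S)) → 0

E1 result:
f | a | g | e | c
9 | 4 | 9 | 1 | 9
E2 result:
f | a | g | e | c
(0 rows)
Witness: (9, 4, 9, 1, 9) appears 1× in E1 but 0× in E2.

no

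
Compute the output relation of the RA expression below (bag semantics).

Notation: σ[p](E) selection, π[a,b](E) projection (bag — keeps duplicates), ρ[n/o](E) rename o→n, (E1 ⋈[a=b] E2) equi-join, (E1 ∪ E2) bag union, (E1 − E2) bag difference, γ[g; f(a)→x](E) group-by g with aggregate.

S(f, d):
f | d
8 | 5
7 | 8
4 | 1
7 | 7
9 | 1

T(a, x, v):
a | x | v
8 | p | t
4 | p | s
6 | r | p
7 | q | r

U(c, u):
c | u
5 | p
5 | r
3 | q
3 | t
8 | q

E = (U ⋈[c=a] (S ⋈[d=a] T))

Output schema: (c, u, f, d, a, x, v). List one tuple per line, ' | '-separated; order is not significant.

Row counts bottom-up:
  U → 5
  S → 5
  T → 4
  (S ⋈[d=a] T) → 2
  (U ⋈[c=a] (S ⋈[d=a] T)) → 1

== RESULT ==
c | u | f | d | a | x | v
8 | q | 7 | 8 | 8 | p | t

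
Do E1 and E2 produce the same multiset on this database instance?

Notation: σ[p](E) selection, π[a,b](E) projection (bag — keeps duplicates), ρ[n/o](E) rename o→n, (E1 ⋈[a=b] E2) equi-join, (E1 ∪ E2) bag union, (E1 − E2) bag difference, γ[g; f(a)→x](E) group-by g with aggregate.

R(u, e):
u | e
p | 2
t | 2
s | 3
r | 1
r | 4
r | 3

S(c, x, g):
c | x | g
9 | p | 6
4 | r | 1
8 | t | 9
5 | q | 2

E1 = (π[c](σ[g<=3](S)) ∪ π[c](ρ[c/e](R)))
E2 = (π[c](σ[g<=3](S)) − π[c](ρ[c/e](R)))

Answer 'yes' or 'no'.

E1 stepwise |·|:
  S → 4
  σ[g<=3](S) → 2
  π[c](σ[g<=3](S)) → 2
  R → 6
  ρ[c/e](R) → 6
  π[c](ρ[c/e](R)) → 6
  (π[c](σ[g<=3](S)) ∪ π[c](ρ[c/e](R))) → 8
E2 stepwise |·|:
  S → 4
  σ[g<=3](S) → 2
  π[c](σ[g<=3](S)) → 2
  R → 6
  ρ[c/e](R) → 6
  π[c](ρ[c/e](R)) → 6
  (π[c](σ[g<=3](S)) − π[c](ρ[c/e](R))) → 1

E1 result:
c
1
2
2
3
3
4
4
5
E2 result:
c
5
Witness: (1,) appears 1× in E1 but 0× in E2.

no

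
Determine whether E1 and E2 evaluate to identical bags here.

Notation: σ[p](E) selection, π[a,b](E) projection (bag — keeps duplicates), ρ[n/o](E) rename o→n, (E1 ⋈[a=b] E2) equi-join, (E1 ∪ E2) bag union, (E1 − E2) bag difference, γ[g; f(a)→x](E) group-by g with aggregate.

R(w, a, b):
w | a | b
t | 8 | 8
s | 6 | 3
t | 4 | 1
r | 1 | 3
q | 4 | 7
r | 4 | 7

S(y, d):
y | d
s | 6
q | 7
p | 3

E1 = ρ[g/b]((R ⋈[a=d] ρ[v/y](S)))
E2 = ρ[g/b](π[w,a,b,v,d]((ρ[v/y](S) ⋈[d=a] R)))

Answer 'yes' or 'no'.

E1 stepwise |·|:
  R → 6
  S → 3
  ρ[v/y](S) → 3
  (R ⋈[a=d] ρ[v/y](S)) → 1
  ρ[g/b]((R ⋈[a=d] ρ[v/y](S))) → 1
E2 stepwise |·|:
  S → 3
  ρ[v/y](S) → 3
  R → 6
  (ρ[v/y](S) ⋈[d=a] R) → 1
  π[w,a,b,v,d]((ρ[v/y](S) ⋈[d=a] R)) → 1
  ρ[g/b](π[w,a,b,v,d]((ρ[v/y](S) ⋈[d=a] R))) → 1

E1 and E2 produce the same multiset:
w | a | g | v | d
s | 6 | 3 | s | 6

yes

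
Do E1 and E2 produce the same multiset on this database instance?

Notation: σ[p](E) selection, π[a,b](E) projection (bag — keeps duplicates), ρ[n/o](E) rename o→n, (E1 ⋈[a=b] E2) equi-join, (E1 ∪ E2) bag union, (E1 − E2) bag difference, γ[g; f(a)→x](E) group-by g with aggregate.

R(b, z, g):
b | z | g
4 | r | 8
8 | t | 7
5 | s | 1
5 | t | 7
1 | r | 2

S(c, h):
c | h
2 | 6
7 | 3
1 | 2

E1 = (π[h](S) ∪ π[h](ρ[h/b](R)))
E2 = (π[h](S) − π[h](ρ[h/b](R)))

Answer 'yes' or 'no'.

E1 per-node cardinality:
  S → 3
  π[h](S) → 3
  R → 5
  ρ[h/b](R) → 5
  π[h](ρ[h/b](R)) → 5
  (π[h](S) ∪ π[h](ρ[h/b](R))) → 8
E2 per-node cardinality:
  S → 3
  π[h](S) → 3
  R → 5
  ρ[h/b](R) → 5
  π[h](ρ[h/b](R)) → 5
  (π[h](S) − π[h](ρ[h/b](R))) → 3

E1 result:
h
1
2
3
4
5
5
6
8
E2 result:
h
2
3
6
Witness: (5,) appears 2× in E1 but 0× in E2.

no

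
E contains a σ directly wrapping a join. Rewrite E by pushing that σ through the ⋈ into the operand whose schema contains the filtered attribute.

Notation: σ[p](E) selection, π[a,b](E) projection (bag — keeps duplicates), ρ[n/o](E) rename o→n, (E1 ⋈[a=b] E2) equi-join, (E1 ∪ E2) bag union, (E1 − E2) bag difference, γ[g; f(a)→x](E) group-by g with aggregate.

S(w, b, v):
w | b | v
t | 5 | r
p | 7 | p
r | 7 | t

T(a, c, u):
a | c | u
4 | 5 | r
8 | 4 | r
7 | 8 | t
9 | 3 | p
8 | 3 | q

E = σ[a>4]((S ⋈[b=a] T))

σ filters on a, owned by the right side.
E' = (S ⋈[b=a] σ[a>4](T))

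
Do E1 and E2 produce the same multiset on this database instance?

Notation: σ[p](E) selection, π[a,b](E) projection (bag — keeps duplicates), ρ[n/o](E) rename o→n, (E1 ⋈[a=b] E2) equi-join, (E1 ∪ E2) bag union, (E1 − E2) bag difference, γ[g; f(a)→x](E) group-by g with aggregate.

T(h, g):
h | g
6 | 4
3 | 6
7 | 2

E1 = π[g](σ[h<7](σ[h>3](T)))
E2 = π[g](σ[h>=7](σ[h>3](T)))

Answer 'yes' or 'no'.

E1 stepwise |·|:
  T → 3
  σ[h>3](T) → 2
  σ[h<7](σ[h>3](T)) → 1
  π[g](σ[h<7](σ[h>3](T))) → 1
E2 stepwise |·|:
  T → 3
  σ[h>3](T) → 2
  σ[h>=7](σ[h>3](T)) → 1
  π[g](σ[h>=7](σ[h>3](T))) → 1

E1 result:
g
4
E2 result:
g
2
Witness: (2,) appears 0× in E1 but 1× in E2.

no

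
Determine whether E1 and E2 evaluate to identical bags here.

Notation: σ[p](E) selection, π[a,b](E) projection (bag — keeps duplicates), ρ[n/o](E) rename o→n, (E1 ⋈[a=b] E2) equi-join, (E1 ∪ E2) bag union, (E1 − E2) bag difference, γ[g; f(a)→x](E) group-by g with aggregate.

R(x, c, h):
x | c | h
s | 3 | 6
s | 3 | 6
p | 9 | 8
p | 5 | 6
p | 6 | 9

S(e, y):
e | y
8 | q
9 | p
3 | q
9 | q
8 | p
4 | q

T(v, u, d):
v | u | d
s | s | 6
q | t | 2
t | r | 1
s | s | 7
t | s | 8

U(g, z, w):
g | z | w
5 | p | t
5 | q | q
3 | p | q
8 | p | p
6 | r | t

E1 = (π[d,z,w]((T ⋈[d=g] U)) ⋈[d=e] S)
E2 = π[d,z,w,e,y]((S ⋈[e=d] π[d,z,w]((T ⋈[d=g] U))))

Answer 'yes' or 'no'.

E1 stepwise |·|:
  T → 5
  U → 5
  (T ⋈[d=g] U) → 2
  π[d,z,w]((T ⋈[d=g] U)) → 2
  S → 6
  (π[d,z,w]((T ⋈[d=g] U)) ⋈[d=e] S) → 2
E2 stepwise |·|:
  S → 6
  T → 5
  U → 5
  (T ⋈[d=g] U) → 2
  π[d,z,w]((T ⋈[d=g] U)) → 2
  (S ⋈[e=d] π[d,z,w]((T ⋈[d=g] U))) → 2
  π[d,z,w,e,y]((S ⋈[e=d] π[d,z,w]((T ⋈[d=g] U)))) → 2

E1 and E2 produce the same multiset:
d | z | w | e | y
8 | p | p | 8 | p
8 | p | p | 8 | q

yes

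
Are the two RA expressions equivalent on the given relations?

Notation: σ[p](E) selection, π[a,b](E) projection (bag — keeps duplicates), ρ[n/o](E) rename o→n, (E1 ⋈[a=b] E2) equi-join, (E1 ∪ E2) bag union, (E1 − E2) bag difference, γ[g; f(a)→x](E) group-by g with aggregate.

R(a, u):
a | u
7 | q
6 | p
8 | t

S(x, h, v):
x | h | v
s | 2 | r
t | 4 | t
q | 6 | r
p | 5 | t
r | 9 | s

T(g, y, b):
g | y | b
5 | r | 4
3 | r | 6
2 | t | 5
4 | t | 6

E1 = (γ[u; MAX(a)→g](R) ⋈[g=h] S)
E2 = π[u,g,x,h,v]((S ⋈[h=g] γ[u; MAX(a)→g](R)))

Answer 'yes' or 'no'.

E1 stepwise |·|:
  R → 3
  γ[u; MAX(a)→g](R) → 3
  S → 5
  (γ[u; MAX(a)→g](R) ⋈[g=h] S) → 1
E2 stepwise |·|:
  S → 5
  R → 3
  γ[u; MAX(a)→g](R) → 3
  (S ⋈[h=g] γ[u; MAX(a)→g](R)) → 1
  π[u,g,x,h,v]((S ⋈[h=g] γ[u; MAX(a)→g](R))) → 1

E1 and E2 produce the same multiset:
u | g | x | h | v
p | 6 | q | 6 | r

yes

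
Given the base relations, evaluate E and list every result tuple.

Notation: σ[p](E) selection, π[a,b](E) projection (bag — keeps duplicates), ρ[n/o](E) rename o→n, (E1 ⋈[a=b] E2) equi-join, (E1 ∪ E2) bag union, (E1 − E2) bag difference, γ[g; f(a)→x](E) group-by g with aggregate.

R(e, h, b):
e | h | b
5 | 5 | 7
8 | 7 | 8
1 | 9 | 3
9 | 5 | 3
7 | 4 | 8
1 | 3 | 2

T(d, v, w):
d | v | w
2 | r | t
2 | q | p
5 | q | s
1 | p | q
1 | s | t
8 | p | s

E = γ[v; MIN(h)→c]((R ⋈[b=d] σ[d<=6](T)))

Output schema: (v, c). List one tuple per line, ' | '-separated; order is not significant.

Subexpression sizes:
  R → 6
  T → 6
  σ[d<=6](T) → 5
  (R ⋈[b=d] σ[d<=6](T)) → 2
  γ[v; MIN(h)→c]((R ⋈[b=d] σ[d<=6](T))) → 2

== RESULT ==
v | c
q | 3
r | 3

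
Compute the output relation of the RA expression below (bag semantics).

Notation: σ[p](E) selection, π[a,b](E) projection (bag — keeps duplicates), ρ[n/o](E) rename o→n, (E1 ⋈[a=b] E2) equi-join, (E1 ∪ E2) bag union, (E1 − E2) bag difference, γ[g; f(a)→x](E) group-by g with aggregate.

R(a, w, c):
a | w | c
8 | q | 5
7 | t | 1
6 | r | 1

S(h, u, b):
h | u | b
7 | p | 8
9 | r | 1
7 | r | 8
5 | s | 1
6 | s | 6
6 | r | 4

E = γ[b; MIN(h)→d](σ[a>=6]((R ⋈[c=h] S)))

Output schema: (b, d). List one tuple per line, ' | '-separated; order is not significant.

Subexpression sizes:
  R → 3
  S → 6
  (R ⋈[c=h] S) → 1
  σ[a>=6]((R ⋈[c=h] S)) → 1
  γ[b; MIN(h)→d](σ[a>=6]((R ⋈[c=h] S))) → 1

== RESULT ==
b | d
1 | 5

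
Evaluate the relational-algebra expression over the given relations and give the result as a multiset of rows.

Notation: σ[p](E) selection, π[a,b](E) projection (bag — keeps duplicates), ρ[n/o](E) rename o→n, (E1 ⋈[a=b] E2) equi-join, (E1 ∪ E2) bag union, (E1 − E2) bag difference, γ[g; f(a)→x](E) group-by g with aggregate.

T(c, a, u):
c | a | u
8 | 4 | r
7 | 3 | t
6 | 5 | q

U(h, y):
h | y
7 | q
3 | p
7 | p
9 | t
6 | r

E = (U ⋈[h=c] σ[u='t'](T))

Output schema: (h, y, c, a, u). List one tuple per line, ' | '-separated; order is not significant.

Row counts bottom-up:
  U → 5
  T → 3
  σ[u='t'](T) → 1
  (U ⋈[h=c] σ[u='t'](T)) → 2

== RESULT ==
h | y | c | a | u
7 | p | 7 | 3 | t
7 | q | 7 | 3 | t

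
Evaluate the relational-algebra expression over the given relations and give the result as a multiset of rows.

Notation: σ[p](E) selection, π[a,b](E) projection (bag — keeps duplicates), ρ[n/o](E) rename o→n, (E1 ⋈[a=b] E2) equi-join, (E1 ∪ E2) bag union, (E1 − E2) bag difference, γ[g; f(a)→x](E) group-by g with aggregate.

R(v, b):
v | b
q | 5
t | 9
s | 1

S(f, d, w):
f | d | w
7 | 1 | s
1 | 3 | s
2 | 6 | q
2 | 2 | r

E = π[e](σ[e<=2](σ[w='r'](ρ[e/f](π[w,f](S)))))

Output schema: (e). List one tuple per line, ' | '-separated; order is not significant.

Stepwise |·|:
  S → 4
  π[w,f](S) → 4
  ρ[e/f](π[w,f](S)) → 4
  σ[w='r'](ρ[e/f](π[w,f](S))) → 1
  σ[e<=2](σ[w='r'](ρ[e/f](π[w,f](S)))) → 1
  π[e](σ[e<=2](σ[w='r'](ρ[e/f](π[w,f](S))))) → 1

== RESULT ==
e
2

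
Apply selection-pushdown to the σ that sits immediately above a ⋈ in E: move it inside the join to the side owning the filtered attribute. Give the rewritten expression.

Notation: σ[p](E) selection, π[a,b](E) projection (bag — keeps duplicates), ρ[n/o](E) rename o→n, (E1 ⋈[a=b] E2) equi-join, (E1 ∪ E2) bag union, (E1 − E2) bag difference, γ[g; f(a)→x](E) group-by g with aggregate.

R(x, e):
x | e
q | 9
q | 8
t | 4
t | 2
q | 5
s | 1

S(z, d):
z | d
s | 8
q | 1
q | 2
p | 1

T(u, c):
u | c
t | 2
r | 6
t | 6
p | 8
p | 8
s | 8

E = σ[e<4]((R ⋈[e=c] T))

σ filters on e, owned by the left side.
E' = (σ[e<4](R) ⋈[e=c] T)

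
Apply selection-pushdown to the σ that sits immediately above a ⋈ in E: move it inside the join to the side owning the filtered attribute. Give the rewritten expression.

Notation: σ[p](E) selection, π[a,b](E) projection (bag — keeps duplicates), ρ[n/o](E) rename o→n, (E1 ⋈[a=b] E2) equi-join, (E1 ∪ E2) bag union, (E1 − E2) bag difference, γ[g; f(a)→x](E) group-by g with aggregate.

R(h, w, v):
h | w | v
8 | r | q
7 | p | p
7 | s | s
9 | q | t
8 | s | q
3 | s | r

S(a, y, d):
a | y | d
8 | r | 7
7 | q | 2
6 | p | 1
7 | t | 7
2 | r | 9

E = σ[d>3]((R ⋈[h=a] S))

σ filters on d, owned by the right side.
E' = (R ⋈[h=a] σ[d>3](S))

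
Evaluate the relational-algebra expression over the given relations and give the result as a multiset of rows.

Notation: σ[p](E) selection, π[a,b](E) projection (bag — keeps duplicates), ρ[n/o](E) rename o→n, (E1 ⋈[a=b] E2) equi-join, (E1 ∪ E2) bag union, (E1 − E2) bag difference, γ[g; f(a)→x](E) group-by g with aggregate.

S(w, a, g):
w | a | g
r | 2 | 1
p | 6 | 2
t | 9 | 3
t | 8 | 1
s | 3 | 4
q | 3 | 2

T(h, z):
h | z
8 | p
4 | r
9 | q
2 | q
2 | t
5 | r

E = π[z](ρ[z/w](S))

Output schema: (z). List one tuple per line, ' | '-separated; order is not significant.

Subexpression sizes:
  S → 6
  ρ[z/w](S) → 6
  π[z](ρ[z/w](S)) → 6

== RESULT ==
z
p
q
r
s
t
t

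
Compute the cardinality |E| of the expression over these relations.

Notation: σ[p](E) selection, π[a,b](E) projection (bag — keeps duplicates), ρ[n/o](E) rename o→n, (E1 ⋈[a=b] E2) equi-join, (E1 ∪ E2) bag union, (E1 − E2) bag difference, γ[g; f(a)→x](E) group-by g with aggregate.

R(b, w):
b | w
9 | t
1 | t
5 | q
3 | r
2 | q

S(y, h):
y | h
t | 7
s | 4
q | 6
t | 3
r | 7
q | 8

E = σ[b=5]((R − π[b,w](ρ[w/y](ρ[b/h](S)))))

Row counts bottom-up:
  R → 5
  S → 6
  ρ[b/h](S) → 6
  ρ[w/y](ρ[b/h](S)) → 6
  π[b,w](ρ[w/y](ρ[b/h](S))) → 6
  (R − π[b,w](ρ[w/y](ρ[b/h](S)))) → 5
  σ[b=5]((R − π[b,w](ρ[w/y](ρ[b/h](S))))) → 1

|E| = 1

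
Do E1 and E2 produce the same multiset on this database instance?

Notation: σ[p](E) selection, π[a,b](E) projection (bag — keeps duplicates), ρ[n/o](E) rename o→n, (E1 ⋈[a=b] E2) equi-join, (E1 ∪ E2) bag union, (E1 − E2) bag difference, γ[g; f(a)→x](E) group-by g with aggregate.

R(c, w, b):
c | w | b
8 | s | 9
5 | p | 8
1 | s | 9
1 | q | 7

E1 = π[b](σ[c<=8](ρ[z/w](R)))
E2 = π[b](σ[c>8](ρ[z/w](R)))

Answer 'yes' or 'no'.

E1 row counts bottom-up:
  R → 4
  ρ[z/w](R) → 4
  σ[c<=8](ρ[z/w](R)) → 4
  π[b](σ[c<=8](ρ[z/w](R))) → 4
E2 row counts bottom-up:
  R → 4
  ρ[z/w](R) → 4
  σ[c>8](ρ[z/w](R)) → 0
  π[b](σ[c>8](ρ[z/w](R))) → 0

E1 result:
b
7
8
9
9
E2 result:
b
(0 rows)
Witness: (7,) appears 1× in E1 but 0× in E2.

no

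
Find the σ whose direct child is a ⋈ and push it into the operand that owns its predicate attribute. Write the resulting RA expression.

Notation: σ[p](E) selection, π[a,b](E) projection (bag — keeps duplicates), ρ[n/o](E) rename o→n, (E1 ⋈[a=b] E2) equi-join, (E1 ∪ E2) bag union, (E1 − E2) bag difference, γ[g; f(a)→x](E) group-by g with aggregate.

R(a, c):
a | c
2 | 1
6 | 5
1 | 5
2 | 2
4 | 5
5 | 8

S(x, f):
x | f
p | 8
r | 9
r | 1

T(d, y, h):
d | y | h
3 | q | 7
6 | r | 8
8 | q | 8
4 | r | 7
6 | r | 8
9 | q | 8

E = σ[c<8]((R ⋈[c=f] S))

σ filters on c, owned by the left side.
E' = (σ[c<8](R) ⋈[c=f] S)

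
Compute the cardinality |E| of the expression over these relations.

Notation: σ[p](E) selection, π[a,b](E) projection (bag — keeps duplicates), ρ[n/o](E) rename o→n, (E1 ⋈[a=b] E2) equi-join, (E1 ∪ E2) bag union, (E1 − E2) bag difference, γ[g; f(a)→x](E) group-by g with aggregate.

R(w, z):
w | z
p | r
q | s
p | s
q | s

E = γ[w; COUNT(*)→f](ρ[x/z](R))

Per-node cardinality:
  R → 4
  ρ[x/z](R) → 4
  γ[w; COUNT(*)→f](ρ[x/z](R)) → 2

|E| = 2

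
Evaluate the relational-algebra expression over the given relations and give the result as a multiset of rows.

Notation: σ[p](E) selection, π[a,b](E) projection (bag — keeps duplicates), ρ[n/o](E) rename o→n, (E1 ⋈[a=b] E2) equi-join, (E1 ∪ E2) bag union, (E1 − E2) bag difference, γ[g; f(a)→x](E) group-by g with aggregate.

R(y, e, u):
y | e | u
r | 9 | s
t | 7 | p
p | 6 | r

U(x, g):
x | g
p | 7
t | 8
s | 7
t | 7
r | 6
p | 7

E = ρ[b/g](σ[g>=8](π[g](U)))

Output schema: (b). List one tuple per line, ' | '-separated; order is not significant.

Subexpression sizes:
  U → 6
  π[g](U) → 6
  σ[g>=8](π[g](U)) → 1
  ρ[b/g](σ[g>=8](π[g](U))) → 1

== RESULT ==
b
8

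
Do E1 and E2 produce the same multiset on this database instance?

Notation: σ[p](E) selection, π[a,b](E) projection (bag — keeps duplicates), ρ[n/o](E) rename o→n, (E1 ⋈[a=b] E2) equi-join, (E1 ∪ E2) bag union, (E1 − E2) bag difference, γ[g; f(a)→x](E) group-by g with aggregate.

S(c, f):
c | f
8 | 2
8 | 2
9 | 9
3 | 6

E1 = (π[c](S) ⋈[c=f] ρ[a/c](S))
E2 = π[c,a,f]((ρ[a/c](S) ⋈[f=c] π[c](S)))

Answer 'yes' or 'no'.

E1 row counts bottom-up:
  S → 4
  π[c](S) → 4
  S → 4
  ρ[a/c](S) → 4
  (π[c](S) ⋈[c=f] ρ[a/c](S)) → 1
E2 row counts bottom-up:
  S → 4
  ρ[a/c](S) → 4
  S → 4
  π[c](S) → 4
  (ρ[a/c](S) ⋈[f=c] π[c](S)) → 1
  π[c,a,f]((ρ[a/c](S) ⋈[f=c] π[c](S))) → 1

E1 and E2 produce the same multiset:
c | a | f
9 | 9 | 9

yes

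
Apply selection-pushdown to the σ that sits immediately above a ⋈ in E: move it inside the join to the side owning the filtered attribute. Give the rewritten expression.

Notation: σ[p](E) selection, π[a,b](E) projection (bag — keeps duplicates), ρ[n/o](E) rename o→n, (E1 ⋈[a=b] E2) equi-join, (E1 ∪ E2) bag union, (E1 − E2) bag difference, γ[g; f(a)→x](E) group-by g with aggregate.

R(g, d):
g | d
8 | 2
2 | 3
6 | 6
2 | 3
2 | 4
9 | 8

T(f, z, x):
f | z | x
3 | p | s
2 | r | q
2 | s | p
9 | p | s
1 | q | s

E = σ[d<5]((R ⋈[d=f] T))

σ filters on d, owned by the left side.
E' = (σ[d<5](R) ⋈[d=f] T)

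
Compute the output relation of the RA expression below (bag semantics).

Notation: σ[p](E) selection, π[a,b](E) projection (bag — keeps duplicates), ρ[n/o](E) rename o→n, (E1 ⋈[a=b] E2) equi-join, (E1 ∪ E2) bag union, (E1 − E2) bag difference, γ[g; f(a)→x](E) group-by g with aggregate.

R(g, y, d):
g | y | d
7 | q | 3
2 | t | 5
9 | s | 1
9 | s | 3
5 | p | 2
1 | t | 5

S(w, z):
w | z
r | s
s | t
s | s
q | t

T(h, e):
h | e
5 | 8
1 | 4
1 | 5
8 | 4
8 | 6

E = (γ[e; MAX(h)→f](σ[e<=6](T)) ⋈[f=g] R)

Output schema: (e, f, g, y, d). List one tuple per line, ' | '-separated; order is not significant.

Row counts bottom-up:
  T → 5
  σ[e<=6](T) → 4
  γ[e; MAX(h)→f](σ[e<=6](T)) → 3
  R → 6
  (γ[e; MAX(h)→f](σ[e<=6](T)) ⋈[f=g] R) → 1

== RESULT ==
e | f | g | y | d
5 | 1 | 1 | t | 5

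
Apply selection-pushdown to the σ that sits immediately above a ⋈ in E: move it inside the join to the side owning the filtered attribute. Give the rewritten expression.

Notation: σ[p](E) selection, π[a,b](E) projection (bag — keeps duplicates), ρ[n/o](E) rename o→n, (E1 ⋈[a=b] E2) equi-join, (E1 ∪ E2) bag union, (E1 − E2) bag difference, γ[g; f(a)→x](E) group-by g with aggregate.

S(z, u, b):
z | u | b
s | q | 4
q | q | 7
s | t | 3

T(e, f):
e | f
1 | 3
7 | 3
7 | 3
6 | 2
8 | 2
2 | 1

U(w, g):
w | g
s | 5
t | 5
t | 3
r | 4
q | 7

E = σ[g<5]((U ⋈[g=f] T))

σ filters on g, owned by the left side.
E' = (σ[g<5](U) ⋈[g=f] T)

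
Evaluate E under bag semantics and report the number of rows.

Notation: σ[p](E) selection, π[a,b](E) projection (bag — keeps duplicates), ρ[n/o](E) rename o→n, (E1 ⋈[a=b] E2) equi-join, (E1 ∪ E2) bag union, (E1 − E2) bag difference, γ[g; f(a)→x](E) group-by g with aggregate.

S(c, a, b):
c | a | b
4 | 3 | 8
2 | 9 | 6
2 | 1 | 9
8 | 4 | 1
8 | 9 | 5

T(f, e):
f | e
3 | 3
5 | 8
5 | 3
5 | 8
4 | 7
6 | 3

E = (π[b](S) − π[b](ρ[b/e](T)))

Per-node cardinality:
  S → 5
  π[b](S) → 5
  T → 6
  ρ[b/e](T) → 6
  π[b](ρ[b/e](T)) → 6
  (π[b](S) − π[b](ρ[b/e](T))) → 4

|E| = 4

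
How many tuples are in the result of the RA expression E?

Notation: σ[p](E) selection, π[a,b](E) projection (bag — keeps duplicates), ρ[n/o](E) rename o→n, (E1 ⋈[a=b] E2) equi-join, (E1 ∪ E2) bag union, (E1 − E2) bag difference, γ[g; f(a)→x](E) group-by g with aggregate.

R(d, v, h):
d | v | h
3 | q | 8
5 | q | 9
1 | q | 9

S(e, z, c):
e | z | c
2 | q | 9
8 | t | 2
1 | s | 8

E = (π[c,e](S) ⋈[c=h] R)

Subexpression sizes:
  S → 3
  π[c,e](S) → 3
  R → 3
  (π[c,e](S) ⋈[c=h] R) → 3

|E| = 3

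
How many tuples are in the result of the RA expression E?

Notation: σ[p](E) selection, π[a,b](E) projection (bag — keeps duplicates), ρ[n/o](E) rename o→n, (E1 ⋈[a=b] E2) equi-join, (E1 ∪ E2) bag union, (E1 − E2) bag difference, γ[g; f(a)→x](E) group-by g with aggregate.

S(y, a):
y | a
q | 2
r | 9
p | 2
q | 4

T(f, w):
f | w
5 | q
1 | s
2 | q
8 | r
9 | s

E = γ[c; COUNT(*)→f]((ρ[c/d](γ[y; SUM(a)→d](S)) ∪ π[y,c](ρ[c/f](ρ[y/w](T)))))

Stepwise |·|:
  S → 4
  γ[y; SUM(a)→d](S) → 3
  ρ[c/d](γ[y; SUM(a)→d](S)) → 3
  T → 5
  ρ[y/w](T) → 5
  ρ[c/f](ρ[y/w](T)) → 5
  π[y,c](ρ[c/f](ρ[y/w](T))) → 5
  (ρ[c/d](γ[y; SUM(a)→d](S)) ∪ π[y,c](ρ[c/f](ρ[y/w](T)))) → 8
  γ[c; COUNT(*)→f]((ρ[c/d](γ[y; SUM(a)→d](S)) ∪ π[y,c](ρ[c/f](ρ[y/w](T))))) → 6

|E| = 6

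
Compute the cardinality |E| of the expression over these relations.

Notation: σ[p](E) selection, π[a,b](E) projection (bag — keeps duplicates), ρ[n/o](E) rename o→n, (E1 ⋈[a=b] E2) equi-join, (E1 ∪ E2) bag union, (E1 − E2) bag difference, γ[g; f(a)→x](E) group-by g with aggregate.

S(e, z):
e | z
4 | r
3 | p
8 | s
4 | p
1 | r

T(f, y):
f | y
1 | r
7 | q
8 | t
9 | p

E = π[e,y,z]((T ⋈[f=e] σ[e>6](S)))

Per-node cardinality:
  T → 4
  S → 5
  σ[e>6](S) → 1
  (T ⋈[f=e] σ[e>6](S)) → 1
  π[e,y,z]((T ⋈[f=e] σ[e>6](S))) → 1

|E| = 1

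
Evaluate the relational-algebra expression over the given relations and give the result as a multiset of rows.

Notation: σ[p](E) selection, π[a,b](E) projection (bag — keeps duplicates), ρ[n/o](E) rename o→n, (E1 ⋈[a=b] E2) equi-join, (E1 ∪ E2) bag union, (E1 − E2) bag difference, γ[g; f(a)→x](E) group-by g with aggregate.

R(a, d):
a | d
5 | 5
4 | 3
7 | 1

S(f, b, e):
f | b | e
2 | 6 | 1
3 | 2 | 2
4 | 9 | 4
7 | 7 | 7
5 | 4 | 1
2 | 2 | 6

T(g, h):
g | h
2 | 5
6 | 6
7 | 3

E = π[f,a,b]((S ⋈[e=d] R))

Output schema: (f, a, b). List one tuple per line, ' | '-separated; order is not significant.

Per-node cardinality:
  S → 6
  R → 3
  (S ⋈[e=d] R) → 2
  π[f,a,b]((S ⋈[e=d] R)) → 2

== RESULT ==
f | a | b
2 | 7 | 6
5 | 7 | 4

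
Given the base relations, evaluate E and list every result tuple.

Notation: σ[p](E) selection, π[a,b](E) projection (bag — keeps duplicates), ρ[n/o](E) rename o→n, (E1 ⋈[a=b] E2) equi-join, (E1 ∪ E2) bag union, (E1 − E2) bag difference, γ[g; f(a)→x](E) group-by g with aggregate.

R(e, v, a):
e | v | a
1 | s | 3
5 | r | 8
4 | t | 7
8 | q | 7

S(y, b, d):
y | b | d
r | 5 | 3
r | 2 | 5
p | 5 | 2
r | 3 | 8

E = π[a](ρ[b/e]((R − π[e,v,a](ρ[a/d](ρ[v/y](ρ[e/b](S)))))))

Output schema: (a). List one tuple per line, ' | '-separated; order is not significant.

Stepwise |·|:
  R → 4
  S → 4
  ρ[e/b](S) → 4
  ρ[v/y](ρ[e/b](S)) → 4
  ρ[a/d](ρ[v/y](ρ[e/b](S))) → 4
  π[e,v,a](ρ[a/d](ρ[v/y](ρ[e/b](S)))) → 4
  (R − π[e,v,a](ρ[a/d](ρ[v/y](ρ[e/b](S))))) → 4
  ρ[b/e]((R − π[e,v,a](ρ[a/d](ρ[v/y](ρ[e/b](S)))))) → 4
  π[a](ρ[b/e]((R − π[e,v,a](ρ[a/d](ρ[v/y](ρ[e/b](S))))))) → 4

== RESULT ==
a
3
7
7
8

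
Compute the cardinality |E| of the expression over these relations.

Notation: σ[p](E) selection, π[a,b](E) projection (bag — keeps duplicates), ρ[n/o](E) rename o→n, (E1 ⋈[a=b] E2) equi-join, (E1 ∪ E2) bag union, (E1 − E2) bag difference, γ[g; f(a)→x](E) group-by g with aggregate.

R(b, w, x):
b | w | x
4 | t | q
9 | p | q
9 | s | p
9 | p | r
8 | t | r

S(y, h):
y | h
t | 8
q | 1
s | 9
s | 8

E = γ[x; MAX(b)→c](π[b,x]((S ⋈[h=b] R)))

Row counts bottom-up:
  S → 4
  R → 5
  (S ⋈[h=b] R) → 5
  π[b,x]((S ⋈[h=b] R)) → 5
  γ[x; MAX(b)→c](π[b,x]((S ⋈[h=b] R))) → 3

|E| = 3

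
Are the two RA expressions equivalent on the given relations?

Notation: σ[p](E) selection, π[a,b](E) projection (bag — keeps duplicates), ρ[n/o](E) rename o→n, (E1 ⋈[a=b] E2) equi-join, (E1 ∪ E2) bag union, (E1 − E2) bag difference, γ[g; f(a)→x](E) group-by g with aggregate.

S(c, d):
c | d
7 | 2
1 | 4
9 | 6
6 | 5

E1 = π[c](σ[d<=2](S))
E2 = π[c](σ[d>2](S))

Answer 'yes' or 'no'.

E1 per-node cardinality:
  S → 4
  σ[d<=2](S) → 1
  π[c](σ[d<=2](S)) → 1
E2 per-node cardinality:
  S → 4
  σ[d>2](S) → 3
  π[c](σ[d>2](S)) → 3

E1 result:
c
7
E2 result:
c
1
6
9
Witness: (6,) appears 0× in E1 but 1× in E2.

no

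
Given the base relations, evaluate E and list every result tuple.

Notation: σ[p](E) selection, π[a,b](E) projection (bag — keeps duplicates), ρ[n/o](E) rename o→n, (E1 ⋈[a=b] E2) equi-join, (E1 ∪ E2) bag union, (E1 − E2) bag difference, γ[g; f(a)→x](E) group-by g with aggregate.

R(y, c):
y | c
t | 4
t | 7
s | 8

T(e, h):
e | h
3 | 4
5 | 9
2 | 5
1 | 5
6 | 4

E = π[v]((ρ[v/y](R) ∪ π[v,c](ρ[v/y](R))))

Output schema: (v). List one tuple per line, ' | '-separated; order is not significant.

Subexpression sizes:
  R → 3
  ρ[v/y](R) → 3
  R → 3
  ρ[v/y](R) → 3
  π[v,c](ρ[v/y](R)) → 3
  (ρ[v/y](R) ∪ π[v,c](ρ[v/y](R))) → 6
  π[v]((ρ[v/y](R) ∪ π[v,c](ρ[v/y](R)))) → 6

== RESULT ==
v
s
s
t
t
t
t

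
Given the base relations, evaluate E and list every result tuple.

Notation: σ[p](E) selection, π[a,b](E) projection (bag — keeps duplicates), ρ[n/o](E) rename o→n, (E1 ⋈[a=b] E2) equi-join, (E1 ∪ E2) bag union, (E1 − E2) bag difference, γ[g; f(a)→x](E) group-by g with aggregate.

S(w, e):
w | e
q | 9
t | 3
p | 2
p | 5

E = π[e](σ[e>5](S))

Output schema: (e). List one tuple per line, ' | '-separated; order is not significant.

Subexpression sizes:
  S → 4
  σ[e>5](S) → 1
  π[e](σ[e>5](S)) → 1

== RESULT ==
e
9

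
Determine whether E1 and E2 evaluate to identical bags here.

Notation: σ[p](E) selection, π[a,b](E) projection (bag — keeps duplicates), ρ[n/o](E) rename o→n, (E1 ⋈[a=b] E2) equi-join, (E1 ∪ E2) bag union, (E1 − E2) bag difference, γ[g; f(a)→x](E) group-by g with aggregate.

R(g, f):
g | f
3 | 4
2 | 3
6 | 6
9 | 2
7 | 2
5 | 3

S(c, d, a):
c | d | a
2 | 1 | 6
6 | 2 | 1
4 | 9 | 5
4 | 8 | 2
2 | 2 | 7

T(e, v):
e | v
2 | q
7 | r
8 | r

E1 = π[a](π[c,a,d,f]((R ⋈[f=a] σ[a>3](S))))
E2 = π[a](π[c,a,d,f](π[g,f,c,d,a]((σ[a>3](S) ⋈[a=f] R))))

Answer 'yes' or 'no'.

E1 subexpression sizes:
  R → 6
  S → 5
  σ[a>3](S) → 3
  (R ⋈[f=a] σ[a>3](S)) → 1
  π[c,a,d,f]((R ⋈[f=a] σ[a>3](S))) → 1
  π[a](π[c,a,d,f]((R ⋈[f=a] σ[a>3](S)))) → 1
E2 subexpression sizes:
  S → 5
  σ[a>3](S) → 3
  R → 6
  (σ[a>3](S) ⋈[a=f] R) → 1
  π[g,f,c,d,a]((σ[a>3](S) ⋈[a=f] R)) → 1
  π[c,a,d,f](π[g,f,c,d,a]((σ[a>3](S) ⋈[a=f] R))) → 1
  π[a](π[c,a,d,f](π[g,f,c,d,a]((σ[a>3](S) ⋈[a=f] R)))) → 1

E1 and E2 produce the same multiset:
a
6

yes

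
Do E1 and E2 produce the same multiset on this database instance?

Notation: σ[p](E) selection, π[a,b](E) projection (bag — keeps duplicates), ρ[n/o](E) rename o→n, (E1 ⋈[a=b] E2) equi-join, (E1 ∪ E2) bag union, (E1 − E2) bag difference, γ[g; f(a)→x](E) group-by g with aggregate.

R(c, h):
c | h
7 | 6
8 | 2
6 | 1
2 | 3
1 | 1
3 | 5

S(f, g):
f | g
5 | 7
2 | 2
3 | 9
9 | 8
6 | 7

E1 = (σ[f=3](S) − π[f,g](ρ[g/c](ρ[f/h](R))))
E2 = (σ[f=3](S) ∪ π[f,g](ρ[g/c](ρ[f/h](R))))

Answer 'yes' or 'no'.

E1 stepwise |·|:
  S → 5
  σ[f=3](S) → 1
  R → 6
  ρ[f/h](R) → 6
  ρ[g/c](ρ[f/h](R)) → 6
  π[f,g](ρ[g/c](ρ[f/h](R))) → 6
  (σ[f=3](S) − π[f,g](ρ[g/c](ρ[f/h](R)))) → 1
E2 stepwise |·|:
  S → 5
  σ[f=3](S) → 1
  R → 6
  ρ[f/h](R) → 6
  ρ[g/c](ρ[f/h](R)) → 6
  π[f,g](ρ[g/c](ρ[f/h](R))) → 6
  (σ[f=3](S) ∪ π[f,g](ρ[g/c](ρ[f/h](R)))) → 7

E1 result:
f | g
3 | 9
E2 result:
f | g
1 | 1
1 | 6
2 | 8
3 | 2
3 | 9
5 | 3
6 | 7
Witness: (1, 1) appears 0× in E1 but 1× in E2.

no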